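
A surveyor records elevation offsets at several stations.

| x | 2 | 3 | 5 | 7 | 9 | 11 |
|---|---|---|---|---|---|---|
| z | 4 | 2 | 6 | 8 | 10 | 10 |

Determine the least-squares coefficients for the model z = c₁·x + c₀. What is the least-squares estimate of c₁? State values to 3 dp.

Setting ∂/∂c₁ … = 0 gives: 289·c₁ + 37·c₀ = 300;  37·c₁ + 6·c₀ = 40.
(Σx·x = 289, Σx = 37, Σ1 = 6, Σx·z = 300, Σz = 40.)
Determinant 289·6 − 37² = 365.
c₁ = (300·6 − 37·40)/365 = 64/73; c₀ = (289·40 − 37·300)/365 = 92/73.

c₁ = 0.877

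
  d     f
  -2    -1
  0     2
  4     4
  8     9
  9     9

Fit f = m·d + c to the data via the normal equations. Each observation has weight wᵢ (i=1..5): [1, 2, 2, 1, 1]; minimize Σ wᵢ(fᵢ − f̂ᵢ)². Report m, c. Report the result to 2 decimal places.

Forming MᵀWM = [[181, 23]; [23, 7]] and MᵀWf = [187, 29]ᵀ gives MᵀWM·[m, c]ᵀ = MᵀWf.
Eliminating c: 7·(row 1) − 23·(row 2) gives 738·m = 7·187 − 23·29 = 642, so m = 107/123.
Then c = (29 − 23·(107/123))/7 = 158/123.

m = 0.87, c = 1.28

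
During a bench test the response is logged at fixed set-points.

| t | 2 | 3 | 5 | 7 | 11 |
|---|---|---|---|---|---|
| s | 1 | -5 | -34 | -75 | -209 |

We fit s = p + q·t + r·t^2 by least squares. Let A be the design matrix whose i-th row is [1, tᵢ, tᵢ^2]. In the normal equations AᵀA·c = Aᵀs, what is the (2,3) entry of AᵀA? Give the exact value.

1834

Row 2 ↔ basis t, column 3 ↔ basis t^2, so (AᵀA)_{2,3} = Σᵢ (t)·(t^2) = (2)·(4) + (3)·(9) + (5)·(25) + (7)·(49) + (11)·(121) = 1834.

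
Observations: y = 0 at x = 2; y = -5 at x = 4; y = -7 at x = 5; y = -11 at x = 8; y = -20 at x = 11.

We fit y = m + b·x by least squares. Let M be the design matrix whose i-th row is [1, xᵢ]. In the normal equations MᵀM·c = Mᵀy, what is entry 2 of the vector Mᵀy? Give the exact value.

Entry 2 ↔ basis x, so (Mᵀy)_{2} = Σᵢ (x)·yᵢ = (2)·(0) + (4)·(-5) + (5)·(-7) + (8)·(-11) + (11)·(-20) = -363.

-363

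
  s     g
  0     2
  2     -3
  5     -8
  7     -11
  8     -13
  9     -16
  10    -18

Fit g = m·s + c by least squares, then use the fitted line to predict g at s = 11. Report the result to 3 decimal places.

ĝ = -19.414

Sums needed: Σs·s = 323, Σs = 41, Σ1 = 7.
And Σs·g = -551, Σg = -67.
Normal equations: [[323, 41]; [41, 7]]·[m, c]ᵀ = [-551, -67]ᵀ.
Eliminating c: 7·(row 1) − 41·(row 2) gives 580·m = 7·(-551) − 41·(-67) = -1110, so m = -111/58.
Then c = ((-67) − 41·(-111/58))/7 = 95/58.
At s = 11: ĝ = (-111/58)·(11) + (95/58)·(1) = -563/29.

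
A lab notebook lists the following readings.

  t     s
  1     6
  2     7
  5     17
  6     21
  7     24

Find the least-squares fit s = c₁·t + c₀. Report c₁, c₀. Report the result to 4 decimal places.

Setting ∂/∂c₁ … = 0 gives: 115·c₁ + 21·c₀ = 399;  21·c₁ + 5·c₀ = 75.
(Σt·t = 115, Σt = 21, Σ1 = 5, Σt·s = 399, Σs = 75.)
Eliminating c₀: 5·(row 1) − 21·(row 2) gives 134·c₁ = 5·399 − 21·75 = 420, so c₁ = 210/67.
Then c₀ = (75 − 21·(210/67))/5 = 123/67.

c₁ = 3.1343, c₀ = 1.8358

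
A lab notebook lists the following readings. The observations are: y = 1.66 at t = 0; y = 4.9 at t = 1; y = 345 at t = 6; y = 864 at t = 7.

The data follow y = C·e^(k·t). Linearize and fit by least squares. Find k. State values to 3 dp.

k = 0.879

With ln yᵢ as the transformed response and tᵢ as the regressor:
AᵀA = [[86.0000, 14.0000]; [14.0000, 4]], rhs = [83.9815, 14.7012]ᵀ  (here Σt = 14.0000, Σ(t)² = 86.0000, Σln y = 14.7012, Σt·ln y = 83.9815).
Slope k = (n·Σt·ln y − Σt·Σln y)/(n·Σ(t)² − (Σt)²) = (4·83.9815 − 14.0000·14.7012)/148.0000 = 0.87912; ln C = (Σln y − k·Σt)/n = 0.59837.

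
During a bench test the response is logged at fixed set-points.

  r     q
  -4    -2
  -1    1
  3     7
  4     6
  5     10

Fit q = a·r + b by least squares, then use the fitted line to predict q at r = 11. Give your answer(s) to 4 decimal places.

q̂ = 16.3497

From the data, Σr·r = 67, Σr = 7, Σ1 = 5.
For Aᵀq: Σr·q = 102, Σq = 22.
AᵀA·[a, b]ᵀ = Aᵀq becomes [[67, 7]; [7, 5]]·[a, b]ᵀ = [102, 22]ᵀ.
Eliminating b: 5·(row 1) − 7·(row 2) gives 286·a = 5·102 − 7·22 = 356, so a = 178/143.
Then b = (22 − 7·(178/143))/5 = 380/143.
At r = 11: q̂ = (178/143)·(11) + (380/143)·(1) = 2338/143.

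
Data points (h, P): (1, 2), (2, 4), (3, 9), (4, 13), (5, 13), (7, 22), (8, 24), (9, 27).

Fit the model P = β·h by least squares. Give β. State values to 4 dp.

Sums needed: Σh·h = 249.
For XᵀP: Σh·P = 743.
β = 743/249 = 2.98394.

β = 2.9839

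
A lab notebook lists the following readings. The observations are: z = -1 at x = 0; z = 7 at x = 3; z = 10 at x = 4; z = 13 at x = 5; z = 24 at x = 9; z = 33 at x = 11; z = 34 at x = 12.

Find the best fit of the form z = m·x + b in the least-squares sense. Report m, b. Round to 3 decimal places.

Compute the Gram sums: Σx·x = 396, Σx = 44, Σ1 = 7.
Moment sums: Σx·z = 1113, Σz = 120.
So AᵀA·[m, b]ᵀ = Aᵀz: [[396, 44]; [44, 7]]·[m, b]ᵀ = [1113, 120]ᵀ.
Determinant 396·7 − 44² = 836.
m = (1113·7 − 44·120)/836 = 2511/836; b = (396·120 − 44·1113)/836 = -33/19.

m = 3.004, b = -1.737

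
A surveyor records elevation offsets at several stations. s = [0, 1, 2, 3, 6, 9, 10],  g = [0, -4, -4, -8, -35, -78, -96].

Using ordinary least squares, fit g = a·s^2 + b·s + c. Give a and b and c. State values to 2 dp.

Setting ∂/∂a … = 0 gives: 17955·a + 1981·b + 231·c = -17270;  1981·a + 231·b + 31·c = -1908;  231·a + 31·b + 7·c = -225.
Inverting the 3×3 Gram matrix, [a, b, c]ᵀ = [-172661/176722, 6577/25246, -13316/12623]ᵀ.

a = -0.98, b = 0.26, c = -1.05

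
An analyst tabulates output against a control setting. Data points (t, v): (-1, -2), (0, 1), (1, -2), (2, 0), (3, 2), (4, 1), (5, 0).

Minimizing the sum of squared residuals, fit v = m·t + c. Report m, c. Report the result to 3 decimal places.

Normal-equation sums: Σt·t = 56, Σt = 14, Σ1 = 7.
Right-hand side: Σt·v = 10, Σv = 0.
Normal equations: [[56, 14]; [14, 7]]·[m, c]ᵀ = [10, 0]ᵀ.
det = 56·7 − 14² = 196.
m = (10·7 − 14·0)/196 = 5/14; c = (56·0 − 14·10)/196 = -5/7.

m = 0.357, c = -0.714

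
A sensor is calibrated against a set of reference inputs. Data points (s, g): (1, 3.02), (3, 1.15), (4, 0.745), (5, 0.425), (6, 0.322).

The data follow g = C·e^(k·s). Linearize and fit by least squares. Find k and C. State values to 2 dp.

With ln gᵢ as the transformed response and sᵢ as the regressor:
Sums: Σs = 19.0000, Σ(s)² = 87.0000, Σln g = -1.0382, Σs·ln g = -10.7305.
Normal system: [[87.0000, 19.0000]; [19.0000, 5]]·[k, ln C]ᵀ = [-10.7305, -1.0382]ᵀ.
Solving (det = 74.0000): k = -0.45846, ln C = 1.53451, so C = exp(1.53451) = 4.63907.

k = -0.46, C = 4.64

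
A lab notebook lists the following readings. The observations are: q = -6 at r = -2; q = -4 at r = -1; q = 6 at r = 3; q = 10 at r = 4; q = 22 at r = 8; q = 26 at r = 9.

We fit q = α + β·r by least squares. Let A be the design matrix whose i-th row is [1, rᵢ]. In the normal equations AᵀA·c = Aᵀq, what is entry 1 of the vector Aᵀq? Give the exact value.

Entry 1 ↔ basis 1, so (Aᵀq)_{1} = Σᵢ qᵢ = (1)·(-6) + (1)·(-4) + (1)·(6) + (1)·(10) + (1)·(22) + (1)·(26) = 54.

54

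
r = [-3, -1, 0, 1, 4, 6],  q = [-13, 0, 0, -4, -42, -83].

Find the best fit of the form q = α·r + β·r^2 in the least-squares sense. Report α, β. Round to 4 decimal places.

α = -1.9256, β = -2.0146

The normal system AᵀA·[α, β]ᵀ = Aᵀq is [[63, 253]; [253, 1635]]·[α, β]ᵀ = [-631, -3781]ᵀ.
Eliminating β: 1635·(row 1) − 253·(row 2) gives 38996·α = 1635·(-631) − 253·(-3781) = -75092, so α = -18773/9749.
Then β = ((-3781) − 253·(-18773/9749))/1635 = -19640/9749.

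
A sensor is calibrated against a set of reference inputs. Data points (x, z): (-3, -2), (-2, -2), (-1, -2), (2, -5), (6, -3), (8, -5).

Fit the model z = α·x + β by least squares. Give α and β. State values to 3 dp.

α = -0.240, β = -2.766

Compute the Gram sums: Σx·x = 118, Σx = 10, Σ1 = 6.
And Σx·z = -56, Σz = -19.
So MᵀM·[α, β]ᵀ = Mᵀz: [[118, 10]; [10, 6]]·[α, β]ᵀ = [-56, -19]ᵀ.
Determinant 118·6 − 10² = 608.
α = ((-56)·6 − 10·(-19))/608 = -73/304; β = (118·(-19) − 10·(-56))/608 = -841/304.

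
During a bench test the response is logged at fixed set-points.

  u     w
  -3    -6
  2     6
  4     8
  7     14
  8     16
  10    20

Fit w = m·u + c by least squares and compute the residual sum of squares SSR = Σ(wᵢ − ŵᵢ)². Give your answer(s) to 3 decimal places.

SSR = 3.078

From the data, Σu·u = 242, Σu = 28, Σ1 = 6.
And Σu·w = 488, Σw = 58.
Normal equations: [[242, 28]; [28, 6]]·[m, c]ᵀ = [488, 58]ᵀ.
det = 242·6 − 28² = 668.
m = (488·6 − 28·58)/668 = 326/167; c = (242·58 − 28·488)/668 = 93/167.
Residuals: -117/167, 257/167, -61/167, -37/167, -29/167, -13/167; SSR = 514/167.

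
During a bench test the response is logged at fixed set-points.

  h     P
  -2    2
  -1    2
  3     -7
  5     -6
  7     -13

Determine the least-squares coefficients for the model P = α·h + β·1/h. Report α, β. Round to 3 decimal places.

Setting ∂/∂α … = 0 gives: 88·α + 5·β = -148;  5·α + (62689/44100)·β = -881/105.
(Σh·h = 88, Σh·1/h = 5, Σ1/h·1/h = 62689/44100, Σh·P = -148, Σ1/h·P = -881/105.)
Determinant 88·(62689/44100) − 5² = 1103533/11025.
α = ((-148)·(62689/44100) − 5·(-881/105))/(1103533/11025) = -1856968/1103533; β = (88·(-881/105) − 5·(-148))/(1103533/11025) = 18060/1103533.

α = -1.683, β = 0.016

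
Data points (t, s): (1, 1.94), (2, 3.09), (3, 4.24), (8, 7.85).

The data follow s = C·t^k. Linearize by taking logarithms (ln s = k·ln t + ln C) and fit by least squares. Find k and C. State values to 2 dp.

k = 0.67, C = 1.96

Taking logs, ln s = k·ln t + ln C, so regress ln s on ln t.
AᵀA = [[6.0115, 3.8712]; [3.8712, 4]], rhs = [6.6537, 5.2959]ᵀ  (here Σln t = 3.8712, Σ(ln t)² = 6.0115, Σln s = 5.2959, Σln t·ln s = 6.6537).
Slope k = (n·Σln t·ln s − Σln t·Σln s)/(n·Σ(ln t)² − (Σln t)²) = (4·6.6537 − 3.8712·5.2959)/9.0597 = 0.67477; ln C = (Σln s − k·Σln t)/n = 0.67094, so C = exp(0.67094) = 1.95607.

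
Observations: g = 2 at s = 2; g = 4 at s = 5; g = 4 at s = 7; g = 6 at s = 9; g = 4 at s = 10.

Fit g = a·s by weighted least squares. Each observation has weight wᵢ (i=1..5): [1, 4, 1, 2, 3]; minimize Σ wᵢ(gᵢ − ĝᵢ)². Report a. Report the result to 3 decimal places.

a = 0.553

From the data, Σwᵢ·s·s = 615.
Right-hand side: Σwᵢ·s·g = 340.
Normal equations: [[615]]·[a]ᵀ = [340]ᵀ.
a = 340/615 = 0.552846.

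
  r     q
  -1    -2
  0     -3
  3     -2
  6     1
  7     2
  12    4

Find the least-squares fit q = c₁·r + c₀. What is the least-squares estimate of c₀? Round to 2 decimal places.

Compute the Gram sums: Σr·r = 239, Σr = 27, Σ1 = 6.
Moment sums: Σr·q = 64, Σq = 0.
So MᵀM·[c₁, c₀]ᵀ = Mᵀq: [[239, 27]; [27, 6]]·[c₁, c₀]ᵀ = [64, 0]ᵀ.
Δ = 239·6 − 27² = 705.
c₁ = (64·6 − 27·0)/705 = 128/235; c₀ = (239·0 − 27·64)/705 = -576/235.

c₀ = -2.45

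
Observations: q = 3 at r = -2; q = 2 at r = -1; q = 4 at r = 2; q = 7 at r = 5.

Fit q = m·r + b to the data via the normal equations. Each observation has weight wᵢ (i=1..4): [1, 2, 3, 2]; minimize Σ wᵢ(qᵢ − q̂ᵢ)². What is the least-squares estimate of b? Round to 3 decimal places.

Sums needed: Σwᵢ·r·r = 68, Σwᵢ·r = 12, Σwᵢ·1 = 8.
Moment sums: Σwᵢ·r·q = 84, Σwᵢ·q = 33.
XᵀWX·[m, b]ᵀ = XᵀWq becomes [[68, 12]; [12, 8]]·[m, b]ᵀ = [84, 33]ᵀ.
Eliminating b: 8·(row 1) − 12·(row 2) gives 400·m = 8·84 − 12·33 = 276, so m = 69/100.
Then b = (33 − 12·(69/100))/8 = 309/100.

b = 3.090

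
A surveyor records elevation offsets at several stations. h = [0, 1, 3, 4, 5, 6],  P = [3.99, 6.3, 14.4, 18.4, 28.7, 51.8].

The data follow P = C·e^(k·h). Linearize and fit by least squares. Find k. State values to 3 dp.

k = 0.408

Taking logs, ln P = k·h + ln C, so regress ln P on h.
Over the data: Σh = 19.0000, Σ(h)² = 87.0000, Σln P = 16.1082, Σh·ln P = 61.9605.
Normal system: [[87.0000, 19.0000]; [19.0000, 6]]·[k, ln C]ᵀ = [61.9605, 16.1082]ᵀ.
Slope k = (n·Σh·ln P − Σh·Σln P)/(n·Σ(h)² − (Σh)²) = (6·61.9605 − 19.0000·16.1082)/161.0000 = 0.40812; ln C = (Σln P − k·Σh)/n = 1.39233.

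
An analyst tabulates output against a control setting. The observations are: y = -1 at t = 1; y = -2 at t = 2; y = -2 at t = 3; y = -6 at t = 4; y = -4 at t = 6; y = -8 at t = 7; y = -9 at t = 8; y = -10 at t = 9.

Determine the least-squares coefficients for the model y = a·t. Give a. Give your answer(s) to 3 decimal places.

The normal system XᵀX·[a]ᵀ = Xᵀy is [[260]]·[a]ᵀ = [-277]ᵀ.
a = (-277)/260 = -1.06538.

a = -1.065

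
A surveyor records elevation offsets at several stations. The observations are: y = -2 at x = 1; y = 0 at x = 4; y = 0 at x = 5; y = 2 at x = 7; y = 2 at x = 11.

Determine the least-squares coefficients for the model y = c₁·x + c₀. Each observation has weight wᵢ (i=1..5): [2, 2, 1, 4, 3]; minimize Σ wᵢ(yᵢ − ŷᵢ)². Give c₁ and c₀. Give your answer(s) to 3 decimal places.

c₁ = 0.400, c₀ = -1.700

Sums needed: Σwᵢ·x·x = 618, Σwᵢ·x = 76, Σwᵢ·1 = 12.
Moment sums: Σwᵢ·x·y = 118, Σwᵢ·y = 10.
Normal equations: [[618, 76]; [76, 12]]·[c₁, c₀]ᵀ = [118, 10]ᵀ.
Δ = 618·12 − 76² = 1640.
c₁ = (118·12 − 76·10)/1640 = 2/5; c₀ = (618·10 − 76·118)/1640 = -17/10.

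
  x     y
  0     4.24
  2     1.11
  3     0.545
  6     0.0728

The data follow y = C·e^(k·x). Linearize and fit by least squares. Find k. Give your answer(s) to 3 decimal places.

k = -0.678

Linearized form: ln y = k·x + ln C. From the 4 transformed points,
Σx = 11.0000, Σ(x)² = 49.0000, Σln y = -1.6781, Σx·ln y = -17.3324.
Equations: 49.0000·k + 11.0000·ln C = -17.3324;  11.0000·k + 4·ln C = -1.6781.
Slope k = (n·Σx·ln y − Σx·Σln y)/(n·Σ(x)² − (Σx)²) = (4·-17.3324 − 11.0000·-1.6781)/75.0000 = -0.67828; ln C = (Σln y − k·Σx)/n = 1.44574.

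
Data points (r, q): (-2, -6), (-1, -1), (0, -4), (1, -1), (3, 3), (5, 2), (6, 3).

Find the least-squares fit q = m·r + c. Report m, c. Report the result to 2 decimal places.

m = 1.01, c = -2.30

With design matrix A, AᵀA = [[76, 12]; [12, 7]] and Aᵀq = [49, -4]ᵀ.
Eliminating c: 7·(row 1) − 12·(row 2) gives 388·m = 7·49 − 12·(-4) = 391, so m = 391/388.
Then c = ((-4) − 12·(391/388))/7 = -223/97.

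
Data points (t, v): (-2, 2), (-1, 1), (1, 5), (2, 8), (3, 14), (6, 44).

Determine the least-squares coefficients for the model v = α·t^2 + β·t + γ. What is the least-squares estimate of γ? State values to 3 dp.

γ = 1.629

Setting ∂/∂α … = 0 gives: 1411·α + 243·β + 55·γ = 1756;  243·α + 55·β + 9·γ = 322;  55·α + 9·β + 6·γ = 74.
(Σt^2·t^2 = 1411, Σt^2·t = 243, Σt^2 = 55, Σt·t = 55, Σt = 9, Σ1 = 6, Σt^2·v = 1756, Σt·v = 322, Σv = 74.)
Solving the 3×3 system (Gaussian elimination) gives α = 32573/35620, β = 55129/35620, γ = 29017/17810.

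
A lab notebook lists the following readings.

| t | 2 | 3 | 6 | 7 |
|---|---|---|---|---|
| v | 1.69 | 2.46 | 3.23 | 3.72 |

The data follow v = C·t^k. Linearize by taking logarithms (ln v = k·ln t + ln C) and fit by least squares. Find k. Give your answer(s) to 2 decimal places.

Linearized form: ln v = k·ln t + ln C. From the 4 transformed points,
Σln t = 5.5294, Σ(ln t)² = 8.6844, Σln v = 3.9111, Σln t·ln v = 6.0098.
Equations: 8.6844·k + 5.5294·ln C = 6.0098;  5.5294·k + 4·ln C = 3.9111.
Slope k = (n·Σln t·ln v − Σln t·Σln v)/(n·Σ(ln t)² − (Σln t)²) = (4·6.0098 − 5.5294·3.9111)/4.1629 = 0.57970; ln C = (Σln v − k·Σln t)/n = 0.17642.

k = 0.58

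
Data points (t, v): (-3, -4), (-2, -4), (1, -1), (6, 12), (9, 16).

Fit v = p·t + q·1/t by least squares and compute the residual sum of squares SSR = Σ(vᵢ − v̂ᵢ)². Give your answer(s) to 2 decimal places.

Normal-equation sums: Σt·t = 131, Σt·1/t = 5, Σ1/t·1/t = 227/162.
Right-hand side: Σt·v = 235, Σ1/t·v = 55/9.
det = 131·(227/162) − 5² = 25687/162.
p = (235·(227/162) − 5·(55/9))/(25687/162) = 48395/25687; q = (131·(55/9) − 5·235)/(25687/162) = -60660/25687.
Residuals: 22217/25687, -36288/25687, -13422/25687, 27984/25687, -17823/25687; SSR = 120346/25687.

SSR = 4.69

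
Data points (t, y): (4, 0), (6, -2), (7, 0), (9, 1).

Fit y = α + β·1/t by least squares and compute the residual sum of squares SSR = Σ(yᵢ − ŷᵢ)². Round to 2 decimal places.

SSR = 4.47

Sums needed: Σ1 = 4, Σ1/t = 169/252, Σ1/t·1/t = 7813/63504.
For Mᵀy: Σy = -1, Σ1/t·y = -2/9.
Normal equations: [[4, 169/252]; [169/252, 7813/63504]]·[α, β]ᵀ = [-1, -2/9]ᵀ.
Determinant 4·(7813/63504) − (169/252)² = 299/7056.
α = ((-1)·(7813/63504) − (169/252)·(-2/9))/(299/7056) = 127/207; β = (4·(-2/9) − (169/252)·(-1))/(299/7056) = -1540/299.
Residuals: 1814/2691, -4723/2691, 329/2691, 860/897; SSR = 12026/2691.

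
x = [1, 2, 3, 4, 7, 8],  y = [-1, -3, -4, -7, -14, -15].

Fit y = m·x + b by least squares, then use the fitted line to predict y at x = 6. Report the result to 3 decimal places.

ŷ = -11.189

With design matrix M, MᵀM = [[143, 25]; [25, 6]] and Mᵀy = [-265, -44]ᵀ.
det = 143·6 − 25² = 233.
m = ((-265)·6 − 25·(-44))/233 = -490/233; b = (143·(-44) − 25·(-265))/233 = 333/233.
At x = 6: ŷ = (-490/233)·(6) + (333/233)·(1) = -2607/233.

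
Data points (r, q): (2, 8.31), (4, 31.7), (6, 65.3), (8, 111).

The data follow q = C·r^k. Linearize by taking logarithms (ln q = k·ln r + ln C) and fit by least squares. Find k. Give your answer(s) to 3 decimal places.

k = 1.868

With ln qᵢ as the transformed response and ln rᵢ as the regressor:
Σln r = 5.9506, Σ(ln r)² = 9.9367, Σln q = 14.4623, Σln r·ln q = 23.5401.
Equations: 9.9367·k + 5.9506·ln C = 23.5401;  5.9506·k + 4·ln C = 14.4623.
Δ = 9.9367·4 − (5.9506)² = 4.3368; k = (23.5401·4 − 5.9506·14.4623)/4.3368 = 1.86785, ln C = (9.9367·14.4623 − 5.9506·23.5401)/4.3368 = 0.83685.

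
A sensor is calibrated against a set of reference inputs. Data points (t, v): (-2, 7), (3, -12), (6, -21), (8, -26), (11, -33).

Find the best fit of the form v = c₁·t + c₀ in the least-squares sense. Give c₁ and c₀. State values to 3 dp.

With design matrix A, AᵀA = [[234, 26]; [26, 5]] and Aᵀv = [-747, -85]ᵀ.
det = 234·5 − 26² = 494.
c₁ = ((-747)·5 − 26·(-85))/494 = -1525/494; c₀ = (234·(-85) − 26·(-747))/494 = -18/19.

c₁ = -3.087, c₀ = -0.947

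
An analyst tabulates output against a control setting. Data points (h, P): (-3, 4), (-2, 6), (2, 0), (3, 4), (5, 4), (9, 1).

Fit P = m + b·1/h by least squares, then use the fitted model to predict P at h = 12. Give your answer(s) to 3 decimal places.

Entries of AᵀA: Σ1 = 6, Σ1/h = 14/45, Σ1/h·1/h = 3137/4050.
Right-hand side: ΣP = 19, Σ1/h·P = -94/45.
AᵀA·[m, b]ᵀ = AᵀP becomes [[6, 14/45]; [14/45, 3137/4050]]·[m, b]ᵀ = [19, -94/45]ᵀ.
det = 6·(3137/4050) − (14/45)² = 1843/405.
m = (19·(3137/4050) − (14/45)·(-94/45))/(1843/405) = 12447/3686; b = (6·(-94/45) − (14/45)·19)/(1843/405) = -7470/1843.
At h = 12: P̂ = (12447/3686)·(1) + (-7470/1843)·(1/12) = 5601/1843.

P̂ = 3.039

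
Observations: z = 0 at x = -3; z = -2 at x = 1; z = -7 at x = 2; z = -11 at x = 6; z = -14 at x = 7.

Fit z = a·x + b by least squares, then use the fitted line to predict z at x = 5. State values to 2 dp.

ẑ = -10.17

The normal system AᵀA·[a, b]ᵀ = Aᵀz is [[99, 13]; [13, 5]]·[a, b]ᵀ = [-180, -34]ᵀ.
det = 99·5 − 13² = 326.
a = ((-180)·5 − 13·(-34))/326 = -229/163; b = (99·(-34) − 13·(-180))/326 = -513/163.
At x = 5: ẑ = (-229/163)·(5) + (-513/163)·(1) = -1658/163.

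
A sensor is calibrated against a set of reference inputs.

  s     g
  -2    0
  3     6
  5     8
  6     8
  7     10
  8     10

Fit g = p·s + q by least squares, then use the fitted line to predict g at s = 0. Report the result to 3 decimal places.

Compute the Gram sums: Σs·s = 187, Σs = 27, Σ1 = 6.
For Aᵀg: Σs·g = 256, Σg = 42.
Determinant 187·6 − 27² = 393.
p = (256·6 − 27·42)/393 = 134/131; q = (187·42 − 27·256)/393 = 314/131.
At s = 0: ĝ = (134/131)·(0) + (314/131)·(1) = 314/131.

ĝ = 2.397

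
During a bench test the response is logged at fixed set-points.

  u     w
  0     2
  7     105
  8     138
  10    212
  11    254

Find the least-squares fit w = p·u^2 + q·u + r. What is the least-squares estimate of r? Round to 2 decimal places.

r = 1.94

From the data, Σu^2·u^2 = 31138, Σu^2·u = 3186, Σu^2 = 334, Σu·u = 334, Σu = 36, Σ1 = 5.
Moment sums: Σu^2·w = 65911, Σu·w = 6753, Σw = 711.
Row-reducing yields p = 126509/62464, q = 43113/62464, r = 60583/31232.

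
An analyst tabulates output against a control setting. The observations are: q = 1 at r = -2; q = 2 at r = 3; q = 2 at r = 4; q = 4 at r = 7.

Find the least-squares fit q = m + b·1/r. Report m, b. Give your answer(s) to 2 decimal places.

AᵀA·[m, b]ᵀ = Aᵀq reads: 4·m + (19/84)·b = 9;  (19/84)·m + (3133/7056)·b = 26/21.
Eliminating b: (3133/7056)·(row 1) − (19/84)·(row 2) gives (4057/2352)·m = (3133/7056)·9 − (19/84)·(26/21) = 26221/7056, so m = 26221/12171.
Then b = ((26/21) − (19/84)·(26221/12171))/(3133/7056) = 6860/4057.

m = 2.15, b = 1.69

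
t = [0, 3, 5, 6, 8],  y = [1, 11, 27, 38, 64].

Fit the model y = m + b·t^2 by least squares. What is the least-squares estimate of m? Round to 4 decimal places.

m = 1.9089

Sums needed: Σ1 = 5, Σt^2 = 134, Σt^2·t^2 = 6098.
For Mᵀy: Σy = 141, Σt^2·y = 6238.
MᵀM·[m, b]ᵀ = Mᵀy becomes [[5, 134]; [134, 6098]]·[m, b]ᵀ = [141, 6238]ᵀ.
Determinant 5·6098 − 134² = 12534.
m = (141·6098 − 134·6238)/12534 = 11963/6267; b = (5·6238 − 134·141)/12534 = 6148/6267.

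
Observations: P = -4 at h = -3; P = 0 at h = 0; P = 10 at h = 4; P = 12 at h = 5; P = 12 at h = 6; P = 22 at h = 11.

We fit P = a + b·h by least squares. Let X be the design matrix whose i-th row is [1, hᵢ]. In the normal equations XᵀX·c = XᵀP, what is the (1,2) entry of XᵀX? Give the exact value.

Row 1 ↔ basis 1, column 2 ↔ basis h, so (XᵀX)_{1,2} = Σᵢ h = (1)·(-3) + (1)·(0) + (1)·(4) + (1)·(5) + (1)·(6) + (1)·(11) = 23.

23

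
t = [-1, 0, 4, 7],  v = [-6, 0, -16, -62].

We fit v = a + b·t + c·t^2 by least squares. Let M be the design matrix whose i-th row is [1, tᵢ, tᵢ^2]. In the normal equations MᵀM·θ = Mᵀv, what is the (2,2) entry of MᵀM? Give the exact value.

Row 2 ↔ basis t, column 2 ↔ basis t, so (MᵀM)_{2,2} = Σᵢ (t)·(t) = (-1)·(-1) + (0)·(0) + (4)·(4) + (7)·(7) = 66.

66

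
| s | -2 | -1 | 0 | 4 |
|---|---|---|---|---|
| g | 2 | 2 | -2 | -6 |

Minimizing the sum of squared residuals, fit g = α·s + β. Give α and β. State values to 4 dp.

With design matrix A, AᵀA = [[21, 1]; [1, 4]] and Aᵀg = [-30, -4]ᵀ.
Δ = 21·4 − 1² = 83.
α = ((-30)·4 − 1·(-4))/83 = -116/83; β = (21·(-4) − 1·(-30))/83 = -54/83.

α = -1.3976, β = -0.6506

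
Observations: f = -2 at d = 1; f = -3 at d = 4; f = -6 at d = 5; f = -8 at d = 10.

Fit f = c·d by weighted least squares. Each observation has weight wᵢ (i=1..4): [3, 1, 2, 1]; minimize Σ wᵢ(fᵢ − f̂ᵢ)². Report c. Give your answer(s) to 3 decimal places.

c = -0.935

XᵀWX·[c]ᵀ = XᵀWf reads: 169·c = -158.
(Σwᵢ·d·d = 169, Σwᵢ·d·f = -158.)
Hence c = -158 / 169 ≈ -0.934911.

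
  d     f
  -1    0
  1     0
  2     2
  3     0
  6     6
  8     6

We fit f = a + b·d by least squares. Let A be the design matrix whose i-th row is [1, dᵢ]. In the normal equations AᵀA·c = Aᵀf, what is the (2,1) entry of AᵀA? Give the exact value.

19

Row 2 ↔ basis d, column 1 ↔ basis 1, so (AᵀA)_{2,1} = Σᵢ d = (-1)·(1) + (1)·(1) + (2)·(1) + (3)·(1) + (6)·(1) + (8)·(1) = 19.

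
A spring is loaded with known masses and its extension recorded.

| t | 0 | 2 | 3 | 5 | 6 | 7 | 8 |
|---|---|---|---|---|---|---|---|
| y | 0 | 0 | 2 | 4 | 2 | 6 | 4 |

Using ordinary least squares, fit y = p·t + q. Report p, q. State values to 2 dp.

Entries of XᵀX: Σt·t = 187, Σt = 31, Σ1 = 7.
Right-hand side: Σt·y = 112, Σy = 18.
Determinant 187·7 − 31² = 348.
p = (112·7 − 31·18)/348 = 113/174; q = (187·18 − 31·112)/348 = -53/174.

p = 0.65, q = -0.30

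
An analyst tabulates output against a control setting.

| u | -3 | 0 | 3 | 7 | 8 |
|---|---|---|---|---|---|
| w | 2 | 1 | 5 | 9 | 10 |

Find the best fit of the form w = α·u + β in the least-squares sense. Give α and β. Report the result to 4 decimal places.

Compute the Gram sums: Σu·u = 131, Σu = 15, Σ1 = 5.
Right-hand side: Σu·w = 152, Σw = 27.
So AᵀA·[α, β]ᵀ = Aᵀw: [[131, 15]; [15, 5]]·[α, β]ᵀ = [152, 27]ᵀ.
Eliminating β: 5·(row 1) − 15·(row 2) gives 430·α = 5·152 − 15·27 = 355, so α = 71/86.
Then β = (27 − 15·(71/86))/5 = 1257/430.

α = 0.8256, β = 2.9233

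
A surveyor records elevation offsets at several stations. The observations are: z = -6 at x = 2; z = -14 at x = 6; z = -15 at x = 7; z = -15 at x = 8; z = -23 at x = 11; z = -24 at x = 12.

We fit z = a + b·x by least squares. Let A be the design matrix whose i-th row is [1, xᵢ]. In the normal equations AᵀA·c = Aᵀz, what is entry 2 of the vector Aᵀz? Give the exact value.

Entry 2 ↔ basis x, so (Aᵀz)_{2} = Σᵢ (x)·zᵢ = (2)·(-6) + (6)·(-14) + (7)·(-15) + (8)·(-15) + (11)·(-23) + (12)·(-24) = -862.

-862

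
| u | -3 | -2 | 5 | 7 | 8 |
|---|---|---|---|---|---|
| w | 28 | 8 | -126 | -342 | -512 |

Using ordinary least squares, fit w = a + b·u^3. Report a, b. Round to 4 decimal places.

Compute the Gram sums: Σ1 = 5, Σu^3 = 945, Σu^3·u^3 = 396211.
Right-hand side: Σw = -944, Σu^3·w = -396020.
Normal equations: [[5, 945]; [945, 396211]]·[a, b]ᵀ = [-944, -396020]ᵀ.
Δ = 5·396211 − 945² = 1088030.
a = ((-944)·396211 − 945·(-396020))/1088030 = 107858/544015; b = (5·(-396020) − 945·(-944))/1088030 = -108802/108803.

a = 0.1983, b = -1.0000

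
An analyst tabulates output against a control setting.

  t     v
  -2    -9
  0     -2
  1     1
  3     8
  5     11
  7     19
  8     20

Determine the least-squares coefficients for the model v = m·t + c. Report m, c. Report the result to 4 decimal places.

Compute the Gram sums: Σt·t = 152, Σt = 22, Σ1 = 7.
And Σt·v = 391, Σv = 48.
Eliminating c: 7·(row 1) − 22·(row 2) gives 580·m = 7·391 − 22·48 = 1681, so m = 1681/580.
Then c = (48 − 22·(1681/580))/7 = -653/290.

m = 2.8983, c = -2.2517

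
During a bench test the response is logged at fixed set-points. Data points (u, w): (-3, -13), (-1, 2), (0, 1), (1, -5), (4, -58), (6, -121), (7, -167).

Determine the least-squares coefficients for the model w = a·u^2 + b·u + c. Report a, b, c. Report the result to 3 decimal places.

Forming AᵀA = [[4036, 596, 112]; [596, 112, 14]; [112, 14, 7]] and Aᵀw = [-13587, -2095, -361]ᵀ gives AᵀA·[a, b, c]ᵀ = Aᵀw.
Row-reducing yields a = -673/232, b = -2435/696, c = 4481/2436.

a = -2.901, b = -3.499, c = 1.839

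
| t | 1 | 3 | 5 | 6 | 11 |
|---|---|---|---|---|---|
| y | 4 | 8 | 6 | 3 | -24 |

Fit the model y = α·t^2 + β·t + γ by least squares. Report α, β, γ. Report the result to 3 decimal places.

α = -0.538, β = 3.607, γ = 1.293

Entries of XᵀX: Σt^2·t^2 = 16644, Σt^2·t = 1700, Σt^2 = 192, Σt·t = 192, Σt = 26, Σ1 = 5.
Moment sums: Σt^2·y = -2570, Σt·y = -188, Σy = -3.
Inverting the 3×3 Gram matrix, [α, β, γ]ᵀ = [-2887/5369, 38729/10738, 992/767]ᵀ.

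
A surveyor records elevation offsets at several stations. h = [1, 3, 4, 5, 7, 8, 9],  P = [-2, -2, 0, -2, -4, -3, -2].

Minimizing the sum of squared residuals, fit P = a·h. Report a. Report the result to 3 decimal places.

a = -0.359

XᵀX·[a]ᵀ = XᵀP reads: 245·a = -88.
(Σh·h = 245, Σh·P = -88.)
Hence a = -88 / 245 ≈ -0.359184.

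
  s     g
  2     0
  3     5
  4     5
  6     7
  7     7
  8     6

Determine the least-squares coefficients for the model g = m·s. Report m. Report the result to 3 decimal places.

m = 0.978

Entries of AᵀA: Σs·s = 178.
For Aᵀg: Σs·g = 174.
Normal equations: [[178]]·[m]ᵀ = [174]ᵀ.
m = 174/178 = 0.977528.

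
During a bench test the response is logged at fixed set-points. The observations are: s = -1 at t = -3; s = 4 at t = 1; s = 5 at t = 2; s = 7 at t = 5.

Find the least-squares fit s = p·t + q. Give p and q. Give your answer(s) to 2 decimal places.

Compute the Gram sums: Σt·t = 39, Σt = 5, Σ1 = 4.
Right-hand side: Σt·s = 52, Σs = 15.
MᵀM·[p, q]ᵀ = Mᵀs becomes [[39, 5]; [5, 4]]·[p, q]ᵀ = [52, 15]ᵀ.
Δ = 39·4 − 5² = 131.
p = (52·4 − 5·15)/131 = 133/131; q = (39·15 − 5·52)/131 = 325/131.

p = 1.02, q = 2.48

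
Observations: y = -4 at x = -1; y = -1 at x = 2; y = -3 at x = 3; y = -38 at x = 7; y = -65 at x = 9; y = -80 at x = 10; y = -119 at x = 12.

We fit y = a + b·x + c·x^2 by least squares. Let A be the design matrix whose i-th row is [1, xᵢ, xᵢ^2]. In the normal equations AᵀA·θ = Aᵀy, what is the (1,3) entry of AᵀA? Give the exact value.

388

Row 1 ↔ basis 1, column 3 ↔ basis x^2, so (AᵀA)_{1,3} = Σᵢ x^2 = (1)·(1) + (1)·(4) + (1)·(9) + (1)·(49) + (1)·(81) + (1)·(100) + (1)·(144) = 388.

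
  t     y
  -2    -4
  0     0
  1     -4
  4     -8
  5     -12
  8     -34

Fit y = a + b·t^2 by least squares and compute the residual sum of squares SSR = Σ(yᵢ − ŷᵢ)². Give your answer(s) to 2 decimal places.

Compute the Gram sums: Σ1 = 6, Σt^2 = 110, Σt^2·t^2 = 4994.
And Σy = -62, Σt^2·y = -2624.
AᵀA·[a, b]ᵀ = Aᵀy becomes [[6, 110]; [110, 4994]]·[a, b]ᵀ = [-62, -2624]ᵀ.
Eliminating b: 4994·(row 1) − 110·(row 2) gives 17864·a = 4994·(-62) − 110·(-2624) = -20988, so a = -477/406.
Then b = ((-2624) − 110·(-477/406))/4994 = -2231/4466.
Residuals: -3693/4466, 477/406, -5193/2233, 745/638, 3715/2233, -3813/4466; SSR = 27539/2233.

SSR = 12.33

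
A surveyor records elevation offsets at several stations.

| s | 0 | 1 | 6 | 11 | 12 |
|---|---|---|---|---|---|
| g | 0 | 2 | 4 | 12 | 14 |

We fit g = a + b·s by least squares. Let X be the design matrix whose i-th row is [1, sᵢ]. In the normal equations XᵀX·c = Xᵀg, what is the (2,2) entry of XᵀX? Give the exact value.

302

Row 2 ↔ basis s, column 2 ↔ basis s, so (XᵀX)_{2,2} = Σᵢ (s)·(s) = (0)·(0) + (1)·(1) + (6)·(6) + (11)·(11) + (12)·(12) = 302.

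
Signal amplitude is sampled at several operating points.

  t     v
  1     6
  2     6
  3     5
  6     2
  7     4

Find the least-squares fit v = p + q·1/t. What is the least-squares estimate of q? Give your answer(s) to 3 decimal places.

q = 3.492

Forming AᵀA = [[5, 15/7]; [15/7, 1243/882]] and Aᵀv = [23, 81/7]ᵀ gives AᵀA·[p, q]ᵀ = Aᵀv.
Eliminating q: (1243/882)·(row 1) − (15/7)·(row 2) gives (2165/882)·p = (1243/882)·23 − (15/7)·(81/7) = 6719/882, so p = 6719/2165.
Then q = ((81/7) − (15/7)·(6719/2165))/(1243/882) = 1512/433.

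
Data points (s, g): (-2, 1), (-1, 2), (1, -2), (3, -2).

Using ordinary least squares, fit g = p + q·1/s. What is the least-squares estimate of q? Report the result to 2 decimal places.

q = -2.21

From the data, Σ1 = 4, Σ1/s = -1/6, Σ1/s·1/s = 85/36.
Right-hand side: Σg = -1, Σ1/s·g = -31/6.
MᵀM·[p, q]ᵀ = Mᵀg becomes [[4, -1/6]; [-1/6, 85/36]]·[p, q]ᵀ = [-1, -31/6]ᵀ.
Determinant 4·(85/36) − (-1/6)² = 113/12.
p = ((-1)·(85/36) − (-1/6)·(-31/6))/(113/12) = -116/339; q = (4·(-31/6) − (-1/6)·(-1))/(113/12) = -250/113.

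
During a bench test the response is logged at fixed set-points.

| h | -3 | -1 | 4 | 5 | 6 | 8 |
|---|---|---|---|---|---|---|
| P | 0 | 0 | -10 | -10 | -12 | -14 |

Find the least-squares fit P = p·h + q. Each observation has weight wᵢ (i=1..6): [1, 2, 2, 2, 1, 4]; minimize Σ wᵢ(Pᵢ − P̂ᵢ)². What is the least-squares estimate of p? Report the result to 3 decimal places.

p = -1.432

With design matrix A, AᵀWA = [[385, 51]; [51, 12]] and AᵀWP = [-700, -108]ᵀ.
Δ = 385·12 − 51² = 2019.
p = ((-700)·12 − 51·(-108))/2019 = -964/673; q = (385·(-108) − 51·(-700))/2019 = -1960/673.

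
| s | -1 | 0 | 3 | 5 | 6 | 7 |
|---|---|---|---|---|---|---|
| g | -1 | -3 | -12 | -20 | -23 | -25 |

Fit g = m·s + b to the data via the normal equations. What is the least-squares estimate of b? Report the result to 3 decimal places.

XᵀX·[m, b]ᵀ = Xᵀg reads: 120·m + 20·b = -448;  20·m + 6·b = -84.
(Σs·s = 120, Σs = 20, Σ1 = 6, Σs·g = -448, Σg = -84.)
Eliminating b: 6·(row 1) − 20·(row 2) gives 320·m = 6·(-448) − 20·(-84) = -1008, so m = -63/20.
Then b = ((-84) − 20·(-63/20))/6 = -7/2.

b = -3.500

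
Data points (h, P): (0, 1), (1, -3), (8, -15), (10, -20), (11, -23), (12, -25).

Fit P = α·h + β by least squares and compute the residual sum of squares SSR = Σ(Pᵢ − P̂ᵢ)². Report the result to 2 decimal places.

SSR = 4.24

Normal-equation sums: Σh·h = 430, Σh = 42, Σ1 = 6.
Right-hand side: Σh·P = -876, ΣP = -85.
Normal equations: [[430, 42]; [42, 6]]·[α, β]ᵀ = [-876, -85]ᵀ.
Δ = 430·6 − 42² = 816.
α = ((-876)·6 − 42·(-85))/816 = -281/136; β = (430·(-85) − 42·(-876))/816 = 121/408.
Residuals: 287/408, -251/204, 503/408, 149/408, -29/51, -205/408; SSR = 1729/408.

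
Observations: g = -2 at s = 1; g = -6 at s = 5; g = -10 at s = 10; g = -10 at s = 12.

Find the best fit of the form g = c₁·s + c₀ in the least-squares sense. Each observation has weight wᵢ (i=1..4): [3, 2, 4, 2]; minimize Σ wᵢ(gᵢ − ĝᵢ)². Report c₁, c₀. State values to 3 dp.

Compute the Gram sums: Σwᵢ·s·s = 741, Σwᵢ·s = 77, Σwᵢ·1 = 11.
Right-hand side: Σwᵢ·s·g = -706, Σwᵢ·g = -78.
Eliminating c₀: 11·(row 1) − 77·(row 2) gives 2222·c₁ = 11·(-706) − 77·(-78) = -1760, so c₁ = -80/101.
Then c₀ = ((-78) − 77·(-80/101))/11 = -1718/1111.

c₁ = -0.792, c₀ = -1.546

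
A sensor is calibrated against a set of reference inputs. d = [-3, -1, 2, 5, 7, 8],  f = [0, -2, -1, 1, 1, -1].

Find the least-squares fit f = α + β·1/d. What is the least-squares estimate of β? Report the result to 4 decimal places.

β = 1.1280

The normal system MᵀM·[α, β]ᵀ = Mᵀf is [[6, -307/840]; [-307/840, 1014049/705600]]·[α, β]ᵀ = [-2, 481/280]ᵀ.
det = 6·(1014049/705600) − (-307/840)² = 1198009/141120.
α = ((-2)·(1014049/705600) − (-307/840)·(481/280))/(1198009/141120) = -1585097/5990045; β = (6·(481/280) − (-307/840)·(-2))/(1198009/141120) = 1351392/1198009.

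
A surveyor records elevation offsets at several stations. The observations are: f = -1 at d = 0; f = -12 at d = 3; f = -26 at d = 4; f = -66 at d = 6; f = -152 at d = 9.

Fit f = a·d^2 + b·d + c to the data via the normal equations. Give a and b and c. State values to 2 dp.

a = -2.09, b = 1.92, c = -0.45

From the data, Σd^2·d^2 = 8194, Σd^2·d = 1036, Σd^2 = 142, Σd·d = 142, Σd = 22, Σ1 = 5.
Moment sums: Σd^2·f = -15212, Σd·f = -1904, Σf = -257.
XᵀX·[a, b, c]ᵀ = Xᵀf becomes [[8194, 1036, 142]; [1036, 142, 22]; [142, 22, 5]]·[a, b, c]ᵀ = [-15212, -1904, -257]ᵀ.
Row-reducing yields a = -5519/2639, b = 5065/2639, c = -1191/2639.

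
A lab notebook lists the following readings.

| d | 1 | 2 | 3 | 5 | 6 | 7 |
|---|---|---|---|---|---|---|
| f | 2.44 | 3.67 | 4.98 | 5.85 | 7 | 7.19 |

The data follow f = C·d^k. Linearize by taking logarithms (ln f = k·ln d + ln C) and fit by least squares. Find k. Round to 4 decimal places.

k = 0.5576

Let Y = ln f. Fitting Y = k·ln d + ln C by least squares:
Σln d = 7.1389, Σ(ln d)² = 11.2747, Σln f = 9.4827, Σln d·ln f = 12.8332.
Normal system: [[11.2747, 7.1389]; [7.1389, 6]]·[k, ln C]ᵀ = [12.8332, 9.4827]ᵀ.
Δ = 11.2747·6 − (7.1389)² = 16.6845; k = (12.8332·6 − 7.1389·9.4827)/16.6845 = 0.55764, ln C = (11.2747·9.4827 − 7.1389·12.8332)/16.6845 = 0.91696.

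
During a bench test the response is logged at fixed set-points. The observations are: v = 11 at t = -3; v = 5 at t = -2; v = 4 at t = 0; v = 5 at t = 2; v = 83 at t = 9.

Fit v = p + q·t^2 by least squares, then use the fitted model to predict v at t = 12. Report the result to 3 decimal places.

v̂ = 145.791

Sums needed: Σ1 = 5, Σt^2 = 98, Σt^2·t^2 = 6674.
And Σv = 108, Σt^2·v = 6862.
Normal equations: [[5, 98]; [98, 6674]]·[p, q]ᵀ = [108, 6862]ᵀ.
det = 5·6674 − 98² = 23766.
p = (108·6674 − 98·6862)/23766 = 24158/11883; q = (5·6862 − 98·108)/23766 = 11863/11883.
At t = 12: v̂ = (24158/11883)·(1) + (11863/11883)·(144) = 1732430/11883.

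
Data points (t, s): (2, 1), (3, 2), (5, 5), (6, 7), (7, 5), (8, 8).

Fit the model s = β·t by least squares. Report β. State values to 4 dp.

Forming XᵀX = [[187]] and Xᵀs = [174]ᵀ gives XᵀX·[β]ᵀ = Xᵀs.
Hence β = 174 / 187 ≈ 0.930481.

β = 0.9305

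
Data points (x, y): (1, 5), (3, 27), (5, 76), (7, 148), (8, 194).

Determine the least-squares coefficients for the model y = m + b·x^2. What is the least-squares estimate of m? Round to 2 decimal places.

The normal equations are: 5·m + 148·b = 450;  148·m + 7204·b = 21816.
det = 5·7204 − 148² = 14116.
m = (450·7204 − 148·21816)/14116 = 3258/3529; b = (5·21816 − 148·450)/14116 = 10620/3529.

m = 0.92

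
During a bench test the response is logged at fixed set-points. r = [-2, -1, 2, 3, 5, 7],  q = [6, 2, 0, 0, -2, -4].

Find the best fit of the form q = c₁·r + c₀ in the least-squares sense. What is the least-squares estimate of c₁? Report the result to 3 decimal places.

c₁ = -0.955

Forming AᵀA = [[92, 14]; [14, 6]] and Aᵀq = [-52, 2]ᵀ gives AᵀA·[c₁, c₀]ᵀ = Aᵀq.
Eliminating c₀: 6·(row 1) − 14·(row 2) gives 356·c₁ = 6·(-52) − 14·2 = -340, so c₁ = -85/89.
Then c₀ = (2 − 14·(-85/89))/6 = 228/89.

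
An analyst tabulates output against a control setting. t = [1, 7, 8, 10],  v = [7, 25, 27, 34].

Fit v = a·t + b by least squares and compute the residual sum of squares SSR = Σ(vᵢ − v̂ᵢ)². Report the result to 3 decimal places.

SSR = 0.700

Forming AᵀA = [[214, 26]; [26, 4]] and Aᵀv = [738, 93]ᵀ gives AᵀA·[a, b]ᵀ = Aᵀv.
det = 214·4 − 26² = 180.
a = (738·4 − 26·93)/180 = 89/30; b = (214·93 − 26·738)/180 = 119/30.
Residuals: 1/15, 4/15, -7/10, 11/30; SSR = 7/10.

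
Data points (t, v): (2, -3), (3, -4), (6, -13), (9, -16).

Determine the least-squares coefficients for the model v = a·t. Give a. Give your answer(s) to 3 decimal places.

a = -1.846

The normal equations are: 130·a = -240.
(Σt·t = 130, Σt·v = -240.)
Hence a = -240 / 130 ≈ -1.84615.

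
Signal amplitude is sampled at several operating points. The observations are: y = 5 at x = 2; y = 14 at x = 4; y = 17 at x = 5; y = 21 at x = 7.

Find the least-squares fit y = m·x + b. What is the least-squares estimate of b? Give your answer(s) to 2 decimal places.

Forming AᵀA = [[94, 18]; [18, 4]] and Aᵀy = [298, 57]ᵀ gives AᵀA·[m, b]ᵀ = Aᵀy.
Determinant 94·4 − 18² = 52.
m = (298·4 − 18·57)/52 = 83/26; b = (94·57 − 18·298)/52 = -3/26.

b = -0.12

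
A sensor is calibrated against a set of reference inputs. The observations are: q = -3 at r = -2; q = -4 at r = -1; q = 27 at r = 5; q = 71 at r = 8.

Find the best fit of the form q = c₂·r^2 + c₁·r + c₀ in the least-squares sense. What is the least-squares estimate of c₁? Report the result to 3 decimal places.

c₁ = 1.171

Setting ∂/∂c₂ … = 0 gives: 4738·c₂ + 628·c₁ + 94·c₀ = 5203;  628·c₂ + 94·c₁ + 10·c₀ = 713;  94·c₂ + 10·c₁ + 4·c₀ = 91.
(Σr^2·r^2 = 4738, Σr^2·r = 628, Σr^2 = 94, Σr·r = 94, Σr = 10, Σ1 = 4, Σr^2·q = 5203, Σr·q = 713, Σq = 91.)
Solving the 3×3 system (Gaussian elimination) gives c₂ = 6883/6684, c₁ = 2609/2228, c₀ = -29257/6684.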